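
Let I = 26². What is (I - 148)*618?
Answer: 326304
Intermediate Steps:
I = 676
(I - 148)*618 = (676 - 148)*618 = 528*618 = 326304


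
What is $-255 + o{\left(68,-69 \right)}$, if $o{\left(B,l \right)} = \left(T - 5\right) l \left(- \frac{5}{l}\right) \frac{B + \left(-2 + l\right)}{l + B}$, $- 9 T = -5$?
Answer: $- \frac{565}{3} \approx -188.33$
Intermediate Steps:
$T = \frac{5}{9}$ ($T = \left(- \frac{1}{9}\right) \left(-5\right) = \frac{5}{9} \approx 0.55556$)
$o{\left(B,l \right)} = \frac{200 \left(-2 + B + l\right)}{9 \left(B + l\right)}$ ($o{\left(B,l \right)} = \left(\frac{5}{9} - 5\right) l \left(- \frac{5}{l}\right) \frac{B + \left(-2 + l\right)}{l + B} = - \frac{40 l}{9} \left(- \frac{5}{l}\right) \frac{-2 + B + l}{B + l} = \frac{200 \frac{-2 + B + l}{B + l}}{9} = \frac{200 \left(-2 + B + l\right)}{9 \left(B + l\right)}$)
$-255 + o{\left(68,-69 \right)} = -255 + \frac{200 \left(-2 + 68 - 69\right)}{9 \left(68 - 69\right)} = -255 + \frac{200}{9} \frac{1}{-1} \left(-3\right) = -255 + \frac{200}{9} \left(-1\right) \left(-3\right) = -255 + \frac{200}{3} = - \frac{565}{3}$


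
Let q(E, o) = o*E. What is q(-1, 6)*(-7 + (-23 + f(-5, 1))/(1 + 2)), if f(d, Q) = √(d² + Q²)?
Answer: 88 - 2*√26 ≈ 77.802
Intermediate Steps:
q(E, o) = E*o
f(d, Q) = √(Q² + d²)
q(-1, 6)*(-7 + (-23 + f(-5, 1))/(1 + 2)) = (-1*6)*(-7 + (-23 + √(1² + (-5)²))/(1 + 2)) = -6*(-7 + (-23 + √(1 + 25))/3) = -6*(-7 + (-23 + √26)*(⅓)) = -6*(-7 + (-23/3 + √26/3)) = -6*(-44/3 + √26/3) = 88 - 2*√26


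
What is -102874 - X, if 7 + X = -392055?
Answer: 289188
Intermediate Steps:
X = -392062 (X = -7 - 392055 = -392062)
-102874 - X = -102874 - 1*(-392062) = -102874 + 392062 = 289188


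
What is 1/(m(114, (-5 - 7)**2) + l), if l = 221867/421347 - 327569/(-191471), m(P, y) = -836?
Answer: -80675731437/67264410169532 ≈ -0.0011994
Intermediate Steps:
l = 180501311800/80675731437 (l = 221867*(1/421347) - 327569*(-1/191471) = 221867/421347 + 327569/191471 = 180501311800/80675731437 ≈ 2.2374)
1/(m(114, (-5 - 7)**2) + l) = 1/(-836 + 180501311800/80675731437) = 1/(-67264410169532/80675731437) = -80675731437/67264410169532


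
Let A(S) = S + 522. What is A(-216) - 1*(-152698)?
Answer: 153004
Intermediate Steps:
A(S) = 522 + S
A(-216) - 1*(-152698) = (522 - 216) - 1*(-152698) = 306 + 152698 = 153004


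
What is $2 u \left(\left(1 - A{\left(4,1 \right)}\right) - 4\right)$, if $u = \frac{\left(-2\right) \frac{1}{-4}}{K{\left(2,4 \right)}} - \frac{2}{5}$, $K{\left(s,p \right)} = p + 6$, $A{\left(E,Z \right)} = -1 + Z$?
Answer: $\frac{21}{10} \approx 2.1$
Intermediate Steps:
$K{\left(s,p \right)} = 6 + p$
$u = - \frac{7}{20}$ ($u = \frac{\left(-2\right) \frac{1}{-4}}{6 + 4} - \frac{2}{5} = \frac{\left(-2\right) \left(- \frac{1}{4}\right)}{10} - \frac{2}{5} = \frac{1}{2} \cdot \frac{1}{10} - \frac{2}{5} = \frac{1}{20} - \frac{2}{5} = - \frac{7}{20} \approx -0.35$)
$2 u \left(\left(1 - A{\left(4,1 \right)}\right) - 4\right) = 2 \left(- \frac{7}{20}\right) \left(\left(1 - \left(-1 + 1\right)\right) - 4\right) = - \frac{7 \left(\left(1 - 0\right) - 4\right)}{10} = - \frac{7 \left(\left(1 + 0\right) - 4\right)}{10} = - \frac{7 \left(1 - 4\right)}{10} = \left(- \frac{7}{10}\right) \left(-3\right) = \frac{21}{10}$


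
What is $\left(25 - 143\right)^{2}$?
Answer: $13924$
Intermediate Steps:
$\left(25 - 143\right)^{2} = \left(-118\right)^{2} = 13924$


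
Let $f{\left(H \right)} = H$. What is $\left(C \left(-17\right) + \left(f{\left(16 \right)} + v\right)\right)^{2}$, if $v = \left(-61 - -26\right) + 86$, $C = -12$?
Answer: $73441$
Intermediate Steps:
$v = 51$ ($v = \left(-61 + 26\right) + 86 = -35 + 86 = 51$)
$\left(C \left(-17\right) + \left(f{\left(16 \right)} + v\right)\right)^{2} = \left(\left(-12\right) \left(-17\right) + \left(16 + 51\right)\right)^{2} = \left(204 + 67\right)^{2} = 271^{2} = 73441$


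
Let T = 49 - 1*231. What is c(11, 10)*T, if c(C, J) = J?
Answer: -1820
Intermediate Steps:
T = -182 (T = 49 - 231 = -182)
c(11, 10)*T = 10*(-182) = -1820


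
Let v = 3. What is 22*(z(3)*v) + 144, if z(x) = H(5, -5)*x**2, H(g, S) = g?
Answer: 3114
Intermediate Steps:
z(x) = 5*x**2
22*(z(3)*v) + 144 = 22*((5*3**2)*3) + 144 = 22*((5*9)*3) + 144 = 22*(45*3) + 144 = 22*135 + 144 = 2970 + 144 = 3114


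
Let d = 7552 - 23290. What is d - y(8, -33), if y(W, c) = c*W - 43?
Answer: -15431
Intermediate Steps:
d = -15738
y(W, c) = -43 + W*c (y(W, c) = W*c - 43 = -43 + W*c)
d - y(8, -33) = -15738 - (-43 + 8*(-33)) = -15738 - (-43 - 264) = -15738 - 1*(-307) = -15738 + 307 = -15431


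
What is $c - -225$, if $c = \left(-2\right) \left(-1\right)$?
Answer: $227$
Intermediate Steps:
$c = 2$
$c - -225 = 2 - -225 = 2 + 225 = 227$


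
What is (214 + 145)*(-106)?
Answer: -38054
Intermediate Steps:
(214 + 145)*(-106) = 359*(-106) = -38054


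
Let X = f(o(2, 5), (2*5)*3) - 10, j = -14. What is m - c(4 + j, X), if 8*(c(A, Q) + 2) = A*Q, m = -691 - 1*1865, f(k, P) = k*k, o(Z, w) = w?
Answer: -10141/4 ≈ -2535.3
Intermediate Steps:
f(k, P) = k²
m = -2556 (m = -691 - 1865 = -2556)
X = 15 (X = 5² - 10 = 25 - 10 = 15)
c(A, Q) = -2 + A*Q/8 (c(A, Q) = -2 + (A*Q)/8 = -2 + A*Q/8)
m - c(4 + j, X) = -2556 - (-2 + (⅛)*(4 - 14)*15) = -2556 - (-2 + (⅛)*(-10)*15) = -2556 - (-2 - 75/4) = -2556 - 1*(-83/4) = -2556 + 83/4 = -10141/4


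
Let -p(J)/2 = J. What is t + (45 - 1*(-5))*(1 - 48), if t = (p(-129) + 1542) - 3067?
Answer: -3617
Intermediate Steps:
p(J) = -2*J
t = -1267 (t = (-2*(-129) + 1542) - 3067 = (258 + 1542) - 3067 = 1800 - 3067 = -1267)
t + (45 - 1*(-5))*(1 - 48) = -1267 + (45 - 1*(-5))*(1 - 48) = -1267 + (45 + 5)*(-47) = -1267 + 50*(-47) = -1267 - 2350 = -3617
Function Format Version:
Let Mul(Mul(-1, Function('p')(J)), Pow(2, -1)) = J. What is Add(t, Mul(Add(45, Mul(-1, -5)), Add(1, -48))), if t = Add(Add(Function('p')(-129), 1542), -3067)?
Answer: -3617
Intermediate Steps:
Function('p')(J) = Mul(-2, J)
t = -1267 (t = Add(Add(Mul(-2, -129), 1542), -3067) = Add(Add(258, 1542), -3067) = Add(1800, -3067) = -1267)
Add(t, Mul(Add(45, Mul(-1, -5)), Add(1, -48))) = Add(-1267, Mul(Add(45, Mul(-1, -5)), Add(1, -48))) = Add(-1267, Mul(Add(45, 5), -47)) = Add(-1267, Mul(50, -47)) = Add(-1267, -2350) = -3617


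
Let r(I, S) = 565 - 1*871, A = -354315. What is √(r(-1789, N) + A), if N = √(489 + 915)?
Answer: I*√354621 ≈ 595.5*I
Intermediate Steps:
N = 6*√39 (N = √1404 = 6*√39 ≈ 37.470)
r(I, S) = -306 (r(I, S) = 565 - 871 = -306)
√(r(-1789, N) + A) = √(-306 - 354315) = √(-354621) = I*√354621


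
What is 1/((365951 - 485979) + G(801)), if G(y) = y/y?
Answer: -1/120027 ≈ -8.3315e-6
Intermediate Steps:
G(y) = 1
1/((365951 - 485979) + G(801)) = 1/((365951 - 485979) + 1) = 1/(-120028 + 1) = 1/(-120027) = -1/120027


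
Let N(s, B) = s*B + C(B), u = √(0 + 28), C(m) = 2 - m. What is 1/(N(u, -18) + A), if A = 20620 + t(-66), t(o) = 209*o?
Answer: 163/1115682 + √7/1301629 ≈ 0.00014813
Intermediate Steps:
u = 2*√7 (u = √28 = 2*√7 ≈ 5.2915)
A = 6826 (A = 20620 + 209*(-66) = 20620 - 13794 = 6826)
N(s, B) = 2 - B + B*s (N(s, B) = s*B + (2 - B) = B*s + (2 - B) = 2 - B + B*s)
1/(N(u, -18) + A) = 1/((2 - 1*(-18) - 36*√7) + 6826) = 1/((2 + 18 - 36*√7) + 6826) = 1/((20 - 36*√7) + 6826) = 1/(6846 - 36*√7)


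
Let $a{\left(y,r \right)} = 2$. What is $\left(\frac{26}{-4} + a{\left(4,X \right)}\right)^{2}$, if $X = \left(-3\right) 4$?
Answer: $\frac{81}{4} \approx 20.25$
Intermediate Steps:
$X = -12$
$\left(\frac{26}{-4} + a{\left(4,X \right)}\right)^{2} = \left(\frac{26}{-4} + 2\right)^{2} = \left(26 \left(- \frac{1}{4}\right) + 2\right)^{2} = \left(- \frac{13}{2} + 2\right)^{2} = \left(- \frac{9}{2}\right)^{2} = \frac{81}{4}$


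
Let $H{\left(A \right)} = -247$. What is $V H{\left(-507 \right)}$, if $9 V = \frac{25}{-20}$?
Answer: $\frac{1235}{36} \approx 34.306$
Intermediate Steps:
$V = - \frac{5}{36}$ ($V = \frac{25 \frac{1}{-20}}{9} = \frac{25 \left(- \frac{1}{20}\right)}{9} = \frac{1}{9} \left(- \frac{5}{4}\right) = - \frac{5}{36} \approx -0.13889$)
$V H{\left(-507 \right)} = \left(- \frac{5}{36}\right) \left(-247\right) = \frac{1235}{36}$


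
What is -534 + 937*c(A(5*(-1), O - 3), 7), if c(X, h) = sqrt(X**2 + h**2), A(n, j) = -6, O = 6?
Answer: -534 + 937*sqrt(85) ≈ 8104.7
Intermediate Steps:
-534 + 937*c(A(5*(-1), O - 3), 7) = -534 + 937*sqrt((-6)**2 + 7**2) = -534 + 937*sqrt(36 + 49) = -534 + 937*sqrt(85)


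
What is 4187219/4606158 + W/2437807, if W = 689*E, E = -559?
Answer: 8433565428875/11228924215506 ≈ 0.75106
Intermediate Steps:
W = -385151 (W = 689*(-559) = -385151)
4187219/4606158 + W/2437807 = 4187219/4606158 - 385151/2437807 = 8433565428875/11228924215506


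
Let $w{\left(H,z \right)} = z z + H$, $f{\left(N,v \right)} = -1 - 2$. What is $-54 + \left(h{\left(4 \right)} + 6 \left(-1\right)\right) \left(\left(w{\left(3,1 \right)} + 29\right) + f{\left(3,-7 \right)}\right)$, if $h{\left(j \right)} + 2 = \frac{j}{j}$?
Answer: $-264$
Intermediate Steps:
$f{\left(N,v \right)} = -3$
$w{\left(H,z \right)} = H + z^{2}$ ($w{\left(H,z \right)} = z^{2} + H = H + z^{2}$)
$h{\left(j \right)} = -1$ ($h{\left(j \right)} = -2 + \frac{j}{j} = -2 + 1 = -1$)
$-54 + \left(h{\left(4 \right)} + 6 \left(-1\right)\right) \left(\left(w{\left(3,1 \right)} + 29\right) + f{\left(3,-7 \right)}\right) = -54 + \left(-1 + 6 \left(-1\right)\right) \left(\left(\left(3 + 1^{2}\right) + 29\right) - 3\right) = -54 + \left(-1 - 6\right) \left(\left(\left(3 + 1\right) + 29\right) - 3\right) = -54 - 7 \left(\left(4 + 29\right) - 3\right) = -54 - 7 \left(33 - 3\right) = -54 - 210 = -264$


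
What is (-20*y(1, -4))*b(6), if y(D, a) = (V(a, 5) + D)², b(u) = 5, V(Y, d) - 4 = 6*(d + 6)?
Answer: -504100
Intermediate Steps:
V(Y, d) = 40 + 6*d (V(Y, d) = 4 + 6*(d + 6) = 4 + 6*(6 + d) = 4 + (36 + 6*d) = 40 + 6*d)
y(D, a) = (70 + D)² (y(D, a) = ((40 + 6*5) + D)² = ((40 + 30) + D)² = (70 + D)²)
(-20*y(1, -4))*b(6) = -20*(70 + 1)²*5 = -20*71²*5 = -20*5041*5 = -100820*5 = -504100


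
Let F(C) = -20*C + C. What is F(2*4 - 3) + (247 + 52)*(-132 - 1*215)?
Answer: -103848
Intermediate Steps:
F(C) = -19*C
F(2*4 - 3) + (247 + 52)*(-132 - 1*215) = -19*(2*4 - 3) + (247 + 52)*(-132 - 1*215) = -19*(8 - 3) + 299*(-132 - 215) = -19*5 + 299*(-347) = -95 - 103753 = -103848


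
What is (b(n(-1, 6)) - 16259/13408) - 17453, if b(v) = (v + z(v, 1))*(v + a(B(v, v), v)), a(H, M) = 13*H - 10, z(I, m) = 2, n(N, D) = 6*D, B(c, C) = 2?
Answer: -207531875/13408 ≈ -15478.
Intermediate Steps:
a(H, M) = -10 + 13*H
b(v) = (2 + v)*(16 + v) (b(v) = (v + 2)*(v + (-10 + 13*2)) = (2 + v)*(v + (-10 + 26)) = (2 + v)*(v + 16) = (2 + v)*(16 + v))
(b(n(-1, 6)) - 16259/13408) - 17453 = ((32 + (6*6)² + 18*(6*6)) - 16259/13408) - 17453 = ((32 + 36² + 18*36) - 16259*1/13408) - 17453 = ((32 + 1296 + 648) - 16259/13408) - 17453 = (1976 - 16259/13408) - 17453 = 26477949/13408 - 17453 = -207531875/13408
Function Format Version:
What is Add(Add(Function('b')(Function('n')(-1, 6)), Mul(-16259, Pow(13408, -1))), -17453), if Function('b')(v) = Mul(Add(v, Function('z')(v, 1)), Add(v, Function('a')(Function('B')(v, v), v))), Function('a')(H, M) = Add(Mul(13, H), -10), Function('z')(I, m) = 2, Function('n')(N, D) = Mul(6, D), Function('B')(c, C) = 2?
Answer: Rational(-207531875, 13408) ≈ -15478.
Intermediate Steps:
Function('a')(H, M) = Add(-10, Mul(13, H))
Function('b')(v) = Mul(Add(2, v), Add(16, v)) (Function('b')(v) = Mul(Add(v, 2), Add(v, Add(-10, Mul(13, 2)))) = Mul(Add(2, v), Add(v, Add(-10, 26))) = Mul(Add(2, v), Add(v, 16)) = Mul(Add(2, v), Add(16, v)))
Add(Add(Function('b')(Function('n')(-1, 6)), Mul(-16259, Pow(13408, -1))), -17453) = Add(Add(Add(32, Pow(Mul(6, 6), 2), Mul(18, Mul(6, 6))), Mul(-16259, Pow(13408, -1))), -17453) = Add(Add(Add(32, Pow(36, 2), Mul(18, 36)), Mul(-16259, Rational(1, 13408))), -17453) = Add(Add(Add(32, 1296, 648), Rational(-16259, 13408)), -17453) = Add(Add(1976, Rational(-16259, 13408)), -17453) = Add(Rational(26477949, 13408), -17453) = Rational(-207531875, 13408)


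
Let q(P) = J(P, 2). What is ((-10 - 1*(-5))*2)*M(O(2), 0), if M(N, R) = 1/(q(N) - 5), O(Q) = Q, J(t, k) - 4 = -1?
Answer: 5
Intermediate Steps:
J(t, k) = 3 (J(t, k) = 4 - 1 = 3)
q(P) = 3
M(N, R) = -½ (M(N, R) = 1/(3 - 5) = 1/(-2) = -½)
((-10 - 1*(-5))*2)*M(O(2), 0) = ((-10 - 1*(-5))*2)*(-½) = ((-10 + 5)*2)*(-½) = -5*2*(-½) = -10*(-½) = 5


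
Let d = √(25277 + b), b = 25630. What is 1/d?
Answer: √50907/50907 ≈ 0.0044321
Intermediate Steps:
d = √50907 (d = √(25277 + 25630) = √50907 ≈ 225.63)
1/d = 1/(√50907) = √50907/50907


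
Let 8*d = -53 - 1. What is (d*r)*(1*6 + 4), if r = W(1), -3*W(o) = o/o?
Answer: 45/2 ≈ 22.500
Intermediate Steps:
W(o) = -⅓ (W(o) = -o/(3*o) = -⅓*1 = -⅓)
r = -⅓ ≈ -0.33333
d = -27/4 (d = (-53 - 1)/8 = (⅛)*(-54) = -27/4 ≈ -6.7500)
(d*r)*(1*6 + 4) = (-27/4*(-⅓))*(1*6 + 4) = 9*(6 + 4)/4 = (9/4)*10 = 45/2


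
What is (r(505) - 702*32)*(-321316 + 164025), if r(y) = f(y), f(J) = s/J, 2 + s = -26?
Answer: 1784363841268/505 ≈ 3.5334e+9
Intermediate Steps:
s = -28 (s = -2 - 26 = -28)
f(J) = -28/J
r(y) = -28/y
(r(505) - 702*32)*(-321316 + 164025) = (-28/505 - 702*32)*(-321316 + 164025) = (-28*1/505 - 22464)*(-157291) = (-28/505 - 22464)*(-157291) = -11344348/505*(-157291) = 1784363841268/505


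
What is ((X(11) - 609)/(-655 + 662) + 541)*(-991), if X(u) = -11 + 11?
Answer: -449914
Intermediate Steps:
X(u) = 0
((X(11) - 609)/(-655 + 662) + 541)*(-991) = ((0 - 609)/(-655 + 662) + 541)*(-991) = (-609/7 + 541)*(-991) = (-609*1/7 + 541)*(-991) = (-87 + 541)*(-991) = 454*(-991) = -449914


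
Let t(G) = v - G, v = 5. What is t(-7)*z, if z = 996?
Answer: 11952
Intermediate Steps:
t(G) = 5 - G
t(-7)*z = (5 - 1*(-7))*996 = (5 + 7)*996 = 12*996 = 11952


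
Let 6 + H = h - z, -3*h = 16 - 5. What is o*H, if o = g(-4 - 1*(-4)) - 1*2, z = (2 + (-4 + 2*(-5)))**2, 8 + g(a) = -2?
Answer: 1844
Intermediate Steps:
g(a) = -10 (g(a) = -8 - 2 = -10)
h = -11/3 (h = -(16 - 5)/3 = -1/3*11 = -11/3 ≈ -3.6667)
z = 144 (z = (2 + (-4 - 10))**2 = (2 - 14)**2 = (-12)**2 = 144)
o = -12 (o = -10 - 1*2 = -10 - 2 = -12)
H = -461/3 (H = -6 + (-11/3 - 1*144) = -6 + (-11/3 - 144) = -6 - 443/3 = -461/3 ≈ -153.67)
o*H = -12*(-461/3) = 1844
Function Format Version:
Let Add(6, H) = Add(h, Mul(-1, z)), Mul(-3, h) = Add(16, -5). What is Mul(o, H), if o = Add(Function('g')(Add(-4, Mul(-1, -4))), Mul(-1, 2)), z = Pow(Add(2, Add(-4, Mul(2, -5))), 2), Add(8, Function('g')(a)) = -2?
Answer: 1844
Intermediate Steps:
Function('g')(a) = -10 (Function('g')(a) = Add(-8, -2) = -10)
h = Rational(-11, 3) (h = Mul(Rational(-1, 3), Add(16, -5)) = Mul(Rational(-1, 3), 11) = Rational(-11, 3) ≈ -3.6667)
z = 144 (z = Pow(Add(2, Add(-4, -10)), 2) = Pow(Add(2, -14), 2) = Pow(-12, 2) = 144)
o = -12 (o = Add(-10, Mul(-1, 2)) = Add(-10, -2) = -12)
H = Rational(-461, 3) (H = Add(-6, Add(Rational(-11, 3), Mul(-1, 144))) = Add(-6, Add(Rational(-11, 3), -144)) = Add(-6, Rational(-443, 3)) = Rational(-461, 3) ≈ -153.67)
Mul(o, H) = Mul(-12, Rational(-461, 3)) = 1844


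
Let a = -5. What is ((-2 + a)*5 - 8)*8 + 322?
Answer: -22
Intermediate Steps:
((-2 + a)*5 - 8)*8 + 322 = ((-2 - 5)*5 - 8)*8 + 322 = (-7*5 - 8)*8 + 322 = (-35 - 8)*8 + 322 = -43*8 + 322 = -344 + 322 = -22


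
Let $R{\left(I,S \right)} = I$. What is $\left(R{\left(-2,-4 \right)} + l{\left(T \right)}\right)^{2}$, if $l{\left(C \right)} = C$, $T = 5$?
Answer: $9$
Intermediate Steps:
$\left(R{\left(-2,-4 \right)} + l{\left(T \right)}\right)^{2} = \left(-2 + 5\right)^{2} = 3^{2} = 9$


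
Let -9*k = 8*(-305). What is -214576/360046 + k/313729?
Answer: -302494956448/508305921903 ≈ -0.59510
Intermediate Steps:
k = 2440/9 (k = -8*(-305)/9 = -⅑*(-2440) = 2440/9 ≈ 271.11)
-214576/360046 + k/313729 = -214576/360046 + (2440/9)/313729 = -214576*1/360046 + (2440/9)*(1/313729) = -107288/180023 + 2440/2823561 = -302494956448/508305921903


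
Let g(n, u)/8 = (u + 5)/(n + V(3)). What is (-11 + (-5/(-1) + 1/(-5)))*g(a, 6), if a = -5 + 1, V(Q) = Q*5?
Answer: -248/5 ≈ -49.600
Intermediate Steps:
V(Q) = 5*Q
a = -4
g(n, u) = 8*(5 + u)/(15 + n) (g(n, u) = 8*((u + 5)/(n + 5*3)) = 8*((5 + u)/(n + 15)) = 8*((5 + u)/(15 + n)) = 8*(5 + u)/(15 + n))
(-11 + (-5/(-1) + 1/(-5)))*g(a, 6) = (-11 + (-5/(-1) + 1/(-5)))*(8*(5 + 6)/(15 - 4)) = (-11 + (-5*(-1) + 1*(-⅕)))*(8*11/11) = (-11 + (5 - ⅕))*(8*(1/11)*11) = (-11 + 24/5)*8 = -31/5*8 = -248/5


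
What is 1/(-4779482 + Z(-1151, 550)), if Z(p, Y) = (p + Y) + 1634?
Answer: -1/4778449 ≈ -2.0927e-7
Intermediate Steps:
Z(p, Y) = 1634 + Y + p (Z(p, Y) = (Y + p) + 1634 = 1634 + Y + p)
1/(-4779482 + Z(-1151, 550)) = 1/(-4779482 + (1634 + 550 - 1151)) = 1/(-4779482 + 1033) = 1/(-4778449) = -1/4778449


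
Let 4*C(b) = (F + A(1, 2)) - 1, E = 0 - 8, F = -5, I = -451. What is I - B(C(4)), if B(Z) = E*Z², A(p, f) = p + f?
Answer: -893/2 ≈ -446.50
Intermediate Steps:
A(p, f) = f + p
E = -8
C(b) = -¾ (C(b) = ((-5 + (2 + 1)) - 1)/4 = ((-5 + 3) - 1)/4 = (-2 - 1)/4 = (¼)*(-3) = -¾)
B(Z) = -8*Z²
I - B(C(4)) = -451 - (-8)*(-¾)² = -451 - (-8)*9/16 = -451 - 1*(-9/2) = -451 + 9/2 = -893/2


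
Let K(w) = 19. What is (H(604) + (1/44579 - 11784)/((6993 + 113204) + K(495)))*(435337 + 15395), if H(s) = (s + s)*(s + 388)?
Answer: 241217222555380250209/446592422 ≈ 5.4013e+11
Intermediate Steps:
H(s) = 2*s*(388 + s) (H(s) = (2*s)*(388 + s) = 2*s*(388 + s))
(H(604) + (1/44579 - 11784)/((6993 + 113204) + K(495)))*(435337 + 15395) = (2*604*(388 + 604) + (1/44579 - 11784)/((6993 + 113204) + 19))*(435337 + 15395) = (2*604*992 + (1/44579 - 11784)/(120197 + 19))*450732 = (1198336 - 525318935/44579/120216)*450732 = (1198336 - 525318935/44579*1/120216)*450732 = (1198336 - 525318935/5359109064)*450732 = (6422012793998569/5359109064)*450732 = 241217222555380250209/446592422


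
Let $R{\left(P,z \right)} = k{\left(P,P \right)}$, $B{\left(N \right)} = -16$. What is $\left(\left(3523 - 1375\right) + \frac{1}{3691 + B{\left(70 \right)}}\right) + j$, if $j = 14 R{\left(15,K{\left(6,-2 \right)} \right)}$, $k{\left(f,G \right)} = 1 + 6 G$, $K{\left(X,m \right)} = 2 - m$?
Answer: $\frac{12575851}{3675} \approx 3422.0$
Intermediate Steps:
$R{\left(P,z \right)} = 1 + 6 P$
$j = 1274$ ($j = 14 \left(1 + 6 \cdot 15\right) = 14 \left(1 + 90\right) = 14 \cdot 91 = 1274$)
$\left(\left(3523 - 1375\right) + \frac{1}{3691 + B{\left(70 \right)}}\right) + j = \left(\left(3523 - 1375\right) + \frac{1}{3691 - 16}\right) + 1274 = \left(2148 + \frac{1}{3675}\right) + 1274 = \frac{7893901}{3675} + 1274 = \frac{12575851}{3675}$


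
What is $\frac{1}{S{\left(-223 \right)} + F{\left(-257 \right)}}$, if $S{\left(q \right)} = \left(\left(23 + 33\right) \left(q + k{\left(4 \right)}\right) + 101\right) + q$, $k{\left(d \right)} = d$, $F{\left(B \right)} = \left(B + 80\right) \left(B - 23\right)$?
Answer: $\frac{1}{37174} \approx 2.6901 \cdot 10^{-5}$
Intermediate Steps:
$F{\left(B \right)} = \left(-23 + B\right) \left(80 + B\right)$ ($F{\left(B \right)} = \left(80 + B\right) \left(-23 + B\right) = \left(-23 + B\right) \left(80 + B\right)$)
$S{\left(q \right)} = 325 + 57 q$ ($S{\left(q \right)} = \left(\left(23 + 33\right) \left(q + 4\right) + 101\right) + q = \left(56 \left(4 + q\right) + 101\right) + q = \left(\left(224 + 56 q\right) + 101\right) + q = \left(325 + 56 q\right) + q = 325 + 57 q$)
$\frac{1}{S{\left(-223 \right)} + F{\left(-257 \right)}} = \frac{1}{\left(325 + 57 \left(-223\right)\right) + \left(-1840 + \left(-257\right)^{2} + 57 \left(-257\right)\right)} = \frac{1}{\left(325 - 12711\right) - -49560} = \frac{1}{-12386 + 49560} = \frac{1}{37174}$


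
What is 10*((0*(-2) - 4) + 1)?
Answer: -30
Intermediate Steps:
10*((0*(-2) - 4) + 1) = 10*((0 - 4) + 1) = 10*(-4 + 1) = 10*(-3) = -30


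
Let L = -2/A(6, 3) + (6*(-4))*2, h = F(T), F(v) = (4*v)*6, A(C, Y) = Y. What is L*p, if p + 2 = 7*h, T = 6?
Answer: -146876/3 ≈ -48959.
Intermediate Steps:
F(v) = 24*v
h = 144 (h = 24*6 = 144)
L = -146/3 (L = -2/3 + (6*(-4))*2 = -2*⅓ - 24*2 = -⅔ - 48 = -146/3 ≈ -48.667)
p = 1006 (p = -2 + 7*144 = -2 + 1008 = 1006)
L*p = -146/3*1006 = -146876/3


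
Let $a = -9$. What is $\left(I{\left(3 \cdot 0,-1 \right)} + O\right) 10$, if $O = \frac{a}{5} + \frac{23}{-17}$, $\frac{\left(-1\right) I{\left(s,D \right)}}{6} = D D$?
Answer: $- \frac{1556}{17} \approx -91.529$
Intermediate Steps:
$I{\left(s,D \right)} = - 6 D^{2}$ ($I{\left(s,D \right)} = - 6 D D = - 6 D^{2}$)
$O = - \frac{268}{85}$ ($O = - \frac{9}{5} + \frac{23}{-17} = \left(-9\right) \frac{1}{5} + 23 \left(- \frac{1}{17}\right) = - \frac{9}{5} - \frac{23}{17} = - \frac{268}{85} \approx -3.1529$)
$\left(I{\left(3 \cdot 0,-1 \right)} + O\right) 10 = \left(- 6 \left(-1\right)^{2} - \frac{268}{85}\right) 10 = \left(\left(-6\right) 1 - \frac{268}{85}\right) 10 = \left(-6 - \frac{268}{85}\right) 10 = \left(- \frac{778}{85}\right) 10 = - \frac{1556}{17}$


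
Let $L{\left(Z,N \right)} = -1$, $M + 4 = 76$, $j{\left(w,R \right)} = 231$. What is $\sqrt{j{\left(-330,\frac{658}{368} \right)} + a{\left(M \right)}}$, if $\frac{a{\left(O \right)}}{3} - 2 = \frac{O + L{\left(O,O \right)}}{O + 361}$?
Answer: $\frac{3 \sqrt{4947458}}{433} \approx 15.411$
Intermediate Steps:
$M = 72$ ($M = -4 + 76 = 72$)
$a{\left(O \right)} = 6 + \frac{3 \left(-1 + O\right)}{361 + O}$ ($a{\left(O \right)} = 6 + 3 \frac{O - 1}{O + 361} = 6 + 3 \frac{-1 + O}{361 + O} = 6 + \frac{3 \left(-1 + O\right)}{361 + O}$)
$\sqrt{j{\left(-330,\frac{658}{368} \right)} + a{\left(M \right)}} = \sqrt{231 + \frac{3 \left(721 + 3 \cdot 72\right)}{361 + 72}} = \sqrt{231 + \frac{3 \left(721 + 216\right)}{433}} = \sqrt{231 + 3 \cdot \frac{1}{433} \cdot 937} = \sqrt{231 + \frac{2811}{433}} = \sqrt{\frac{102834}{433}} = \frac{3 \sqrt{4947458}}{433}$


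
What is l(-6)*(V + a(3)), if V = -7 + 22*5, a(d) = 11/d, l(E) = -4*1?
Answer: -1280/3 ≈ -426.67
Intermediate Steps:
l(E) = -4
V = 103 (V = -7 + 110 = 103)
l(-6)*(V + a(3)) = -4*(103 + 11/3) = -4*320/3 = -1280/3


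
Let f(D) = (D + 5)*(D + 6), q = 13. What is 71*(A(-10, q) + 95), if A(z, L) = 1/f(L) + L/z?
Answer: 5688236/855 ≈ 6652.9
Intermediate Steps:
f(D) = (5 + D)*(6 + D)
A(z, L) = 1/(30 + L² + 11*L) + L/z
71*(A(-10, q) + 95) = 71*((1/(30 + 13² + 11*13) + 13/(-10)) + 95) = 71*((1/(30 + 169 + 143) + 13*(-⅒)) + 95) = 71*((1/342 - 13/10) + 95) = 71*(-1109/855 + 95) = 71*(80116/855) = 5688236/855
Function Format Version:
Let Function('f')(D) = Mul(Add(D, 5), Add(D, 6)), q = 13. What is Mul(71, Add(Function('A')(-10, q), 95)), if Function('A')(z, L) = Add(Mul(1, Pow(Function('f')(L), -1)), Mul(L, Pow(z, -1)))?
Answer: Rational(5688236, 855) ≈ 6652.9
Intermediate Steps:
Function('f')(D) = Mul(Add(5, D), Add(6, D))
Function('A')(z, L) = Add(Pow(Add(30, Pow(L, 2), Mul(11, L)), -1), Mul(L, Pow(z, -1))) (Function('A')(z, L) = Add(Mul(1, Pow(Add(30, Pow(L, 2), Mul(11, L)), -1)), Mul(L, Pow(z, -1))) = Add(Pow(Add(30, Pow(L, 2), Mul(11, L)), -1), Mul(L, Pow(z, -1))))
Mul(71, Add(Function('A')(-10, q), 95)) = Mul(71, Add(Add(Pow(Add(30, Pow(13, 2), Mul(11, 13)), -1), Mul(13, Pow(-10, -1))), 95)) = Mul(71, Add(Add(Pow(Add(30, 169, 143), -1), Mul(13, Rational(-1, 10))), 95)) = Mul(71, Add(Add(Pow(342, -1), Rational(-13, 10)), 95)) = Mul(71, Add(Add(Rational(1, 342), Rational(-13, 10)), 95)) = Mul(71, Add(Rational(-1109, 855), 95)) = Mul(71, Rational(80116, 855)) = Rational(5688236, 855)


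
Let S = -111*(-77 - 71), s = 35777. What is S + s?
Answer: 52205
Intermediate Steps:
S = 16428 (S = -111*(-148) = 16428)
S + s = 16428 + 35777 = 52205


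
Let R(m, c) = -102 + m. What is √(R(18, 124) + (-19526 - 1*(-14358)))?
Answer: 2*I*√1313 ≈ 72.471*I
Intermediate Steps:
√(R(18, 124) + (-19526 - 1*(-14358))) = √((-102 + 18) + (-19526 - 1*(-14358))) = √(-84 + (-19526 + 14358)) = √(-84 - 5168) = √(-5252) = 2*I*√1313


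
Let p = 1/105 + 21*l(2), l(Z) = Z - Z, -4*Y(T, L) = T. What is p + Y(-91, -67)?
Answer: 9559/420 ≈ 22.760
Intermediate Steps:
Y(T, L) = -T/4
l(Z) = 0
p = 1/105 (p = 1/105 + 21*0 = 1/105 + 0 = 1/105 ≈ 0.0095238)
p + Y(-91, -67) = 1/105 - ¼*(-91) = 1/105 + 91/4 = 9559/420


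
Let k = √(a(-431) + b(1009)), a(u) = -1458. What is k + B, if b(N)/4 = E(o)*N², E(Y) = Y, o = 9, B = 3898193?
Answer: 3898193 + 3*√4072162 ≈ 3.9042e+6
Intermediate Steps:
b(N) = 36*N² (b(N) = 4*(9*N²) = 36*N²)
k = 3*√4072162 (k = √(-1458 + 36*1009²) = √(-1458 + 36*1018081) = √(-1458 + 36650916) = √36649458 = 3*√4072162 ≈ 6053.9)
k + B = 3*√4072162 + 3898193 = 3898193 + 3*√4072162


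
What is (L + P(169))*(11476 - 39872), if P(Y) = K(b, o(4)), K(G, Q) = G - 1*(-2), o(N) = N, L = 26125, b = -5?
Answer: -741760312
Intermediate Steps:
K(G, Q) = 2 + G (K(G, Q) = G + 2 = 2 + G)
P(Y) = -3 (P(Y) = 2 - 5 = -3)
(L + P(169))*(11476 - 39872) = (26125 - 3)*(11476 - 39872) = 26122*(-28396) = -741760312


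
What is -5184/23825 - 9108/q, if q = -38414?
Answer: 8929962/457606775 ≈ 0.019515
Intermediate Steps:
-5184/23825 - 9108/q = -5184/23825 - 9108/(-38414) = -5184*1/23825 - 9108*(-1/38414) = -5184/23825 + 4554/19207 = 8929962/457606775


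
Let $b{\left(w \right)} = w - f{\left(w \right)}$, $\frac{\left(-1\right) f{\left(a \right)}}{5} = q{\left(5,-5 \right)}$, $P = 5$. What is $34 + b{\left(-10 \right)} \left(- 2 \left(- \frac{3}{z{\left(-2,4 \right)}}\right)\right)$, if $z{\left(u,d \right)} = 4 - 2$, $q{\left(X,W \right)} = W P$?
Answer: $-371$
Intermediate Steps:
$q{\left(X,W \right)} = 5 W$ ($q{\left(X,W \right)} = W 5 = 5 W$)
$z{\left(u,d \right)} = 2$
$f{\left(a \right)} = 125$ ($f{\left(a \right)} = - 5 \cdot 5 \left(-5\right) = \left(-5\right) \left(-25\right) = 125$)
$b{\left(w \right)} = -125 + w$ ($b{\left(w \right)} = w - 125 = -125 + w$)
$34 + b{\left(-10 \right)} \left(- 2 \left(- \frac{3}{z{\left(-2,4 \right)}}\right)\right) = 34 + \left(-125 - 10\right) \left(- 2 \left(- \frac{3}{2}\right)\right) = 34 - 135 \left(- 2 \left(\left(-3\right) \frac{1}{2}\right)\right) = 34 - 135 \left(\left(-2\right) \left(- \frac{3}{2}\right)\right) = 34 - 405 = -371$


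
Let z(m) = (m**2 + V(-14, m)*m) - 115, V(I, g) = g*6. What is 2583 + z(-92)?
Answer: 61716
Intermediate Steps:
V(I, g) = 6*g
z(m) = -115 + 7*m**2 (z(m) = (m**2 + (6*m)*m) - 115 = (m**2 + 6*m**2) - 115 = 7*m**2 - 115 = -115 + 7*m**2)
2583 + z(-92) = 2583 + (-115 + 7*(-92)**2) = 2583 + (-115 + 7*8464) = 2583 + (-115 + 59248) = 2583 + 59133 = 61716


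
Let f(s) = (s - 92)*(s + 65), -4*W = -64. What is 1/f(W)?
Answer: -1/6156 ≈ -0.00016244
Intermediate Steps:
W = 16 (W = -¼*(-64) = 16)
f(s) = (-92 + s)*(65 + s)
1/f(W) = 1/(-5980 + 16² - 27*16) = 1/(-5980 + 256 - 432) = 1/(-6156) = -1/6156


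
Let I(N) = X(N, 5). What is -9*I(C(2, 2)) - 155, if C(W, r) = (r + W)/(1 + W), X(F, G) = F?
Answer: -167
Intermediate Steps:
C(W, r) = (W + r)/(1 + W)
I(N) = N
-9*I(C(2, 2)) - 155 = -9*(2 + 2)/(1 + 2) - 155 = -9*4/3 - 155 = -12 - 155 = -167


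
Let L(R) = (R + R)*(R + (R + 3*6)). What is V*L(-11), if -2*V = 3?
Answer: -132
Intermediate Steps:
V = -3/2 (V = -½*3 = -3/2 ≈ -1.5000)
L(R) = 2*R*(18 + 2*R) (L(R) = (2*R)*(R + (R + 18)) = (2*R)*(R + (18 + R)) = (2*R)*(18 + 2*R) = 2*R*(18 + 2*R))
V*L(-11) = -6*(-11)*(9 - 11) = -6*(-11)*(-2) = -3/2*88 = -132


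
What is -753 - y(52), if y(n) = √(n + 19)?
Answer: -753 - √71 ≈ -761.43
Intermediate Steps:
y(n) = √(19 + n)
-753 - y(52) = -753 - √(19 + 52) = -753 - √71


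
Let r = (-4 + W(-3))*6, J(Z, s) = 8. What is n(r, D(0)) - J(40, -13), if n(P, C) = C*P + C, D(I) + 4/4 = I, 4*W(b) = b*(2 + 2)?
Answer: 33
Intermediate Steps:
W(b) = b (W(b) = (b*(2 + 2))/4 = (b*4)/4 = (4*b)/4 = b)
D(I) = -1 + I
r = -42 (r = (-4 - 3)*6 = -7*6 = -42)
n(P, C) = C + C*P
n(r, D(0)) - J(40, -13) = (-1 + 0)*(1 - 42) - 1*8 = -1*(-41) - 8 = 41 - 8 = 33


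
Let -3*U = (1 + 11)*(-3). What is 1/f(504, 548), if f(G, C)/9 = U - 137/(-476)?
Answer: 476/52641 ≈ 0.0090424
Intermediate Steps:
U = 12 (U = -(1 + 11)*(-3)/3 = -4*(-3) = -⅓*(-36) = 12)
f(G, C) = 52641/476 (f(G, C) = 9*(12 - 137/(-476)) = 9*(12 - 137*(-1)/476) = 9*(12 - 1*(-137/476)) = 9*(12 + 137/476) = 9*(5849/476) = 52641/476)
1/f(504, 548) = 1/(52641/476) = 476/52641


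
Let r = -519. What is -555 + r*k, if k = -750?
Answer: 388695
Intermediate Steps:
-555 + r*k = -555 - 519*(-750) = -555 + 389250 = 388695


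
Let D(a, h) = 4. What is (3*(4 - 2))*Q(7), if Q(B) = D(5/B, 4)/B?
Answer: 24/7 ≈ 3.4286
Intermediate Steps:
Q(B) = 4/B
(3*(4 - 2))*Q(7) = (3*(4 - 2))*(4/7) = (3*2)*(4*(1/7)) = 6*(4/7) = 24/7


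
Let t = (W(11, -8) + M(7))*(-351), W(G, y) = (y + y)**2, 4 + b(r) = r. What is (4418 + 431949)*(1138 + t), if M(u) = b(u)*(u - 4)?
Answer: -40092090859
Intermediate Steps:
b(r) = -4 + r
M(u) = (-4 + u)**2 (M(u) = (-4 + u)*(u - 4) = (-4 + u)*(-4 + u) = (-4 + u)**2)
W(G, y) = 4*y**2 (W(G, y) = (2*y)**2 = 4*y**2)
t = -93015 (t = (4*(-8)**2 + (-4 + 7)**2)*(-351) = (4*64 + 3**2)*(-351) = (256 + 9)*(-351) = 265*(-351) = -93015)
(4418 + 431949)*(1138 + t) = (4418 + 431949)*(1138 - 93015) = 436367*(-91877) = -40092090859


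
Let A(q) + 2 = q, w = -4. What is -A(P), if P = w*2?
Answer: 10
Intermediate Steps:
P = -8 (P = -4*2 = -8)
A(q) = -2 + q
-A(P) = -(-2 - 8) = -1*(-10) = 10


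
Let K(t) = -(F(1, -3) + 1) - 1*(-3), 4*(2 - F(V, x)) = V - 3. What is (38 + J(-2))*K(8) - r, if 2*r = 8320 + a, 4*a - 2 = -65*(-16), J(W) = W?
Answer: -17233/4 ≈ -4308.3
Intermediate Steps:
F(V, x) = 11/4 - V/4 (F(V, x) = 2 - (V - 3)/4 = 2 - (-3 + V)/4 = 2 + (¾ - V/4) = 11/4 - V/4)
a = 521/2 (a = ½ + (-65*(-16))/4 = ½ + (¼)*1040 = ½ + 260 = 521/2 ≈ 260.50)
r = 17161/4 (r = (8320 + 521/2)/2 = (½)*(17161/2) = 17161/4 ≈ 4290.3)
K(t) = -½ (K(t) = -((11/4 - ¼*1) + 1) - 1*(-3) = -((11/4 - ¼) + 1) + 3 = -(5/2 + 1) + 3 = -1*7/2 + 3 = -7/2 + 3 = -½)
(38 + J(-2))*K(8) - r = (38 - 2)*(-½) - 1*17161/4 = 36*(-½) - 17161/4 = -18 - 17161/4 = -17233/4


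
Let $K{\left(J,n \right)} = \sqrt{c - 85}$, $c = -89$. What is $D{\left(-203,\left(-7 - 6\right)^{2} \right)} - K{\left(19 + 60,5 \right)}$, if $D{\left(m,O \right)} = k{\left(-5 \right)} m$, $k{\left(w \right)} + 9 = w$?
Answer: $2842 - i \sqrt{174} \approx 2842.0 - 13.191 i$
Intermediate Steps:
$k{\left(w \right)} = -9 + w$
$K{\left(J,n \right)} = i \sqrt{174}$ ($K{\left(J,n \right)} = \sqrt{-89 - 85} = \sqrt{-174} = i \sqrt{174}$)
$D{\left(m,O \right)} = - 14 m$ ($D{\left(m,O \right)} = \left(-9 - 5\right) m = - 14 m$)
$D{\left(-203,\left(-7 - 6\right)^{2} \right)} - K{\left(19 + 60,5 \right)} = \left(-14\right) \left(-203\right) - i \sqrt{174} = 2842 - i \sqrt{174}$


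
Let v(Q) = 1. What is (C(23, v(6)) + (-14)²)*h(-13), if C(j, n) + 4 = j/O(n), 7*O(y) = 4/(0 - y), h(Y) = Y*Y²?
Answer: -1333579/4 ≈ -3.3340e+5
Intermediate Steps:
h(Y) = Y³
O(y) = -4/(7*y) (O(y) = (4/(0 - y))/7 = (4/((-y)))/7 = (4*(-1/y))/7 = (-4/y)/7 = -4/(7*y))
C(j, n) = -4 - 7*j*n/4 (C(j, n) = -4 + j/((-4/(7*n))) = -4 + j*(-7*n/4) = -4 - 7*j*n/4)
(C(23, v(6)) + (-14)²)*h(-13) = ((-4 - 7/4*23*1) + (-14)²)*(-13)³ = ((-4 - 161/4) + 196)*(-2197) = (-177/4 + 196)*(-2197) = (607/4)*(-2197) = -1333579/4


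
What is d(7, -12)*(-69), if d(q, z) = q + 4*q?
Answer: -2415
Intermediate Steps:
d(q, z) = 5*q
d(7, -12)*(-69) = (5*7)*(-69) = 35*(-69) = -2415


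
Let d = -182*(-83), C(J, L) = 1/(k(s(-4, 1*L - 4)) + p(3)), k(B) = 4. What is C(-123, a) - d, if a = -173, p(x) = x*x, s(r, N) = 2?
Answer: -196377/13 ≈ -15106.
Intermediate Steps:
p(x) = x²
C(J, L) = 1/13 (C(J, L) = 1/(4 + 3²) = 1/(4 + 9) = 1/13)
d = 15106
C(-123, a) - d = 1/13 - 1*15106 = 1/13 - 15106 = -196377/13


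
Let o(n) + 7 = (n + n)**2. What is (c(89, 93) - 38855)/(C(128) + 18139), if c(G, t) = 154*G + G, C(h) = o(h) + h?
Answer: -6265/20949 ≈ -0.29906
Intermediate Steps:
o(n) = -7 + 4*n**2 (o(n) = -7 + (n + n)**2 = -7 + (2*n)**2 = -7 + 4*n**2)
C(h) = -7 + h + 4*h**2 (C(h) = (-7 + 4*h**2) + h = -7 + h + 4*h**2)
c(G, t) = 155*G
(c(89, 93) - 38855)/(C(128) + 18139) = (155*89 - 38855)/((-7 + 128 + 4*128**2) + 18139) = (13795 - 38855)/((-7 + 128 + 4*16384) + 18139) = -25060/((-7 + 128 + 65536) + 18139) = -25060/(65657 + 18139) = -25060/83796 = -25060*1/83796 = -6265/20949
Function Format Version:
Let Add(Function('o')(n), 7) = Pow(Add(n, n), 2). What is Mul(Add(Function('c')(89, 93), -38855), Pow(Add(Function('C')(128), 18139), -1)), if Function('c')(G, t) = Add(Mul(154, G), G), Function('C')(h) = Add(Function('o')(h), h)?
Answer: Rational(-6265, 20949) ≈ -0.29906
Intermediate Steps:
Function('o')(n) = Add(-7, Mul(4, Pow(n, 2))) (Function('o')(n) = Add(-7, Pow(Add(n, n), 2)) = Add(-7, Pow(Mul(2, n), 2)) = Add(-7, Mul(4, Pow(n, 2))))
Function('C')(h) = Add(-7, h, Mul(4, Pow(h, 2))) (Function('C')(h) = Add(Add(-7, Mul(4, Pow(h, 2))), h) = Add(-7, h, Mul(4, Pow(h, 2))))
Function('c')(G, t) = Mul(155, G)
Mul(Add(Function('c')(89, 93), -38855), Pow(Add(Function('C')(128), 18139), -1)) = Mul(Add(Mul(155, 89), -38855), Pow(Add(Add(-7, 128, Mul(4, Pow(128, 2))), 18139), -1)) = Mul(Add(13795, -38855), Pow(Add(Add(-7, 128, Mul(4, 16384)), 18139), -1)) = Mul(-25060, Pow(Add(Add(-7, 128, 65536), 18139), -1)) = Mul(-25060, Pow(Add(65657, 18139), -1)) = Mul(-25060, Pow(83796, -1)) = Mul(-25060, Rational(1, 83796)) = Rational(-6265, 20949)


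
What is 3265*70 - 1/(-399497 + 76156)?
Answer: 73899585551/323341 ≈ 2.2855e+5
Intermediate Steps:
3265*70 - 1/(-399497 + 76156) = 228550 - 1/(-323341) = 228550 - 1*(-1/323341) = 228550 + 1/323341 = 73899585551/323341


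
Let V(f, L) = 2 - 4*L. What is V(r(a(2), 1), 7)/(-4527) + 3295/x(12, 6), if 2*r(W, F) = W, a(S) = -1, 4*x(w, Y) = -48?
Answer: -4972051/18108 ≈ -274.58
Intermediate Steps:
x(w, Y) = -12 (x(w, Y) = (1/4)*(-48) = -12)
r(W, F) = W/2
V(r(a(2), 1), 7)/(-4527) + 3295/x(12, 6) = (2 - 4*7)/(-4527) + 3295/(-12) = (2 - 28)*(-1/4527) + 3295*(-1/12) = -26*(-1/4527) - 3295/12 = 26/4527 - 3295/12 = -4972051/18108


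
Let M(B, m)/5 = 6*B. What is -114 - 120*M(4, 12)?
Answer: -14514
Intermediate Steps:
M(B, m) = 30*B (M(B, m) = 5*(6*B) = 30*B)
-114 - 120*M(4, 12) = -114 - 3600*4 = -114 - 120*120 = -114 - 14400 = -14514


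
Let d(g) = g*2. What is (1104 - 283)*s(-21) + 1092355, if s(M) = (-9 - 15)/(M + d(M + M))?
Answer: 38238993/35 ≈ 1.0925e+6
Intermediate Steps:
d(g) = 2*g
s(M) = -24/(5*M) (s(M) = (-9 - 15)/(M + 2*(M + M)) = -24/(M + 2*(2*M)) = -24/(M + 4*M) = -24*1/(5*M) = -24/(5*M))
(1104 - 283)*s(-21) + 1092355 = (1104 - 283)*(-24/5/(-21)) + 1092355 = 821*(-24/5*(-1/21)) + 1092355 = 821*(8/35) + 1092355 = 6568/35 + 1092355 = 38238993/35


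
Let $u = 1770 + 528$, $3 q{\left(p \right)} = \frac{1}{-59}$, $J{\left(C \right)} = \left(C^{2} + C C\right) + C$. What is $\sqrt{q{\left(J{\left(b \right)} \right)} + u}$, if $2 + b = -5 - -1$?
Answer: $\frac{\sqrt{71993865}}{177} \approx 47.937$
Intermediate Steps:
$b = -6$ ($b = -2 - 4 = -6$)
$J{\left(C \right)} = C + 2 C^{2}$ ($J{\left(C \right)} = \left(C^{2} + C^{2}\right) + C = 2 C^{2} + C = C + 2 C^{2}$)
$q{\left(p \right)} = - \frac{1}{177}$ ($q{\left(p \right)} = \frac{1}{3 \left(-59\right)} = \frac{1}{3} \left(- \frac{1}{59}\right) = - \frac{1}{177}$)
$u = 2298$
$\sqrt{q{\left(J{\left(b \right)} \right)} + u} = \sqrt{- \frac{1}{177} + 2298} = \sqrt{\frac{406745}{177}} = \frac{\sqrt{71993865}}{177}$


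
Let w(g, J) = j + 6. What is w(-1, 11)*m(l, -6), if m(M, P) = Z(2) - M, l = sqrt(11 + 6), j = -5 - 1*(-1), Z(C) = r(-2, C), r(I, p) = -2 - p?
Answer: -8 - 2*sqrt(17) ≈ -16.246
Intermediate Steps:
Z(C) = -2 - C
j = -4 (j = -5 + 1 = -4)
l = sqrt(17) ≈ 4.1231
w(g, J) = 2 (w(g, J) = -4 + 6 = 2)
m(M, P) = -4 - M (m(M, P) = (-2 - 1*2) - M = (-2 - 2) - M = -4 - M)
w(-1, 11)*m(l, -6) = 2*(-4 - sqrt(17)) = -8 - 2*sqrt(17)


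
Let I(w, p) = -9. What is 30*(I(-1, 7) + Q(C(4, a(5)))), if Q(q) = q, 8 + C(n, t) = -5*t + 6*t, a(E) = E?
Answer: -360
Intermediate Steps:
C(n, t) = -8 + t (C(n, t) = -8 + (-5*t + 6*t) = -8 + t)
30*(I(-1, 7) + Q(C(4, a(5)))) = 30*(-9 + (-8 + 5)) = 30*(-9 - 3) = 30*(-12) = -360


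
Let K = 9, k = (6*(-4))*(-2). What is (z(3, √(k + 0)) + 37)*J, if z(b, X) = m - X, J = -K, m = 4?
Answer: -369 + 36*√3 ≈ -306.65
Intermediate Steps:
k = 48 (k = -24*(-2) = 48)
J = -9 (J = -1*9 = -9)
z(b, X) = 4 - X
(z(3, √(k + 0)) + 37)*J = ((4 - √(48 + 0)) + 37)*(-9) = ((4 - √48) + 37)*(-9) = ((4 - 4*√3) + 37)*(-9) = (41 - 4*√3)*(-9) = -369 + 36*√3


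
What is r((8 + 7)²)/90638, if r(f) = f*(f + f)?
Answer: 50625/45319 ≈ 1.1171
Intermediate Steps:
r(f) = 2*f² (r(f) = f*(2*f) = 2*f²)
r((8 + 7)²)/90638 = (2*((8 + 7)²)²)/90638 = (2*(15²)²)*(1/90638) = (2*225²)*(1/90638) = (2*50625)*(1/90638) = 101250*(1/90638) = 50625/45319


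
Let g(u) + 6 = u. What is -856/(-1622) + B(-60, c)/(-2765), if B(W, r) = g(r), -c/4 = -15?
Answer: 1139626/2242415 ≈ 0.50821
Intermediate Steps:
c = 60 (c = -4*(-15) = 60)
g(u) = -6 + u
B(W, r) = -6 + r
-856/(-1622) + B(-60, c)/(-2765) = -856/(-1622) + (-6 + 60)/(-2765) = -856*(-1/1622) + 54*(-1/2765) = 428/811 - 54/2765 = 1139626/2242415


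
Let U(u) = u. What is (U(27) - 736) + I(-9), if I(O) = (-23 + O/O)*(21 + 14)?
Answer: -1479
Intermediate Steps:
I(O) = -770 (I(O) = (-23 + 1)*35 = -22*35 = -770)
(U(27) - 736) + I(-9) = (27 - 736) - 770 = -709 - 770 = -1479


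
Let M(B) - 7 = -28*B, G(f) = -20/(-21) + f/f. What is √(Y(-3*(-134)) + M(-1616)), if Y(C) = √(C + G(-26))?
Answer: √(19957455 + 21*√178143)/21 ≈ 212.78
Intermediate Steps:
G(f) = 41/21 (G(f) = -20*(-1/21) + 1 = 20/21 + 1 = 41/21)
M(B) = 7 - 28*B
Y(C) = √(41/21 + C) (Y(C) = √(C + 41/21) = √(41/21 + C))
√(Y(-3*(-134)) + M(-1616)) = √(√(861 + 441*(-3*(-134)))/21 + (7 - 28*(-1616))) = √(√(861 + 441*402)/21 + (7 + 45248)) = √(√(861 + 177282)/21 + 45255) = √(√178143/21 + 45255) = √(45255 + √178143/21)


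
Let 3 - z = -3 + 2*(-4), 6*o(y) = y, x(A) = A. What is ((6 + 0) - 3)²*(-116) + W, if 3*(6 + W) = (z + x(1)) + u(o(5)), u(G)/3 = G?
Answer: -6265/6 ≈ -1044.2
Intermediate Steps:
o(y) = y/6
u(G) = 3*G
z = 14 (z = 3 - (-3 + 2*(-4)) = 3 - (-3 - 8) = 3 - 1*(-11) = 3 + 11 = 14)
W = -⅙ (W = -6 + ((14 + 1) + 3*((⅙)*5))/3 = -6 + (15 + 3*(⅚))/3 = -6 + (15 + 5/2)/3 = -6 + (⅓)*(35/2) = -6 + 35/6 = -⅙ ≈ -0.16667)
((6 + 0) - 3)²*(-116) + W = ((6 + 0) - 3)²*(-116) - ⅙ = (6 - 3)²*(-116) - ⅙ = 3²*(-116) - ⅙ = 9*(-116) - ⅙ = -1044 - ⅙ = -6265/6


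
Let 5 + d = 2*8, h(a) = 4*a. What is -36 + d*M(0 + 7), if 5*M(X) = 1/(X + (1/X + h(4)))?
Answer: -29083/810 ≈ -35.905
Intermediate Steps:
d = 11 (d = -5 + 2*8 = -5 + 16 = 11)
M(X) = 1/(5*(16 + X + 1/X)) (M(X) = 1/(5*(X + (1/X + 4*4))) = 1/(5*(X + (1/X + 16))) = 1/(5*(X + (16 + 1/X))) = 1/(5*(16 + X + 1/X)))
-36 + d*M(0 + 7) = -36 + 11*((0 + 7)/(5*(1 + (0 + 7)² + 16*(0 + 7)))) = -36 + 11*((⅕)*7/(1 + 7² + 16*7)) = -36 + 11*((⅕)*7/(1 + 49 + 112)) = -36 + 11*((⅕)*7/162) = -36 + 11*((⅕)*7*(1/162)) = -36 + 11*(7/810) = -36 + 77/810 = -29083/810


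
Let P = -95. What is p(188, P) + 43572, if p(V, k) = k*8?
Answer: 42812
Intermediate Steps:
p(V, k) = 8*k
p(188, P) + 43572 = 8*(-95) + 43572 = -760 + 43572 = 42812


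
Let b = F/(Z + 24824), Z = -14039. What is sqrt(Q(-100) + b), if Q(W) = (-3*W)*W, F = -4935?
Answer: I*sqrt(15509066551)/719 ≈ 173.21*I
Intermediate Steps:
Q(W) = -3*W**2
b = -329/719 (b = -4935/(-14039 + 24824) = -4935/10785 = -4935*1/10785 = -329/719 ≈ -0.45758)
sqrt(Q(-100) + b) = sqrt(-3*(-100)**2 - 329/719) = sqrt(-3*10000 - 329/719) = sqrt(-30000 - 329/719) = sqrt(-21570329/719) = I*sqrt(15509066551)/719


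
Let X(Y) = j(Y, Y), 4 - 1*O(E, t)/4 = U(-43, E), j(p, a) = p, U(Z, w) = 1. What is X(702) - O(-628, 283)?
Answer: 690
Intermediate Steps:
O(E, t) = 12 (O(E, t) = 16 - 4*1 = 16 - 4 = 12)
X(Y) = Y
X(702) - O(-628, 283) = 702 - 1*12 = 702 - 12 = 690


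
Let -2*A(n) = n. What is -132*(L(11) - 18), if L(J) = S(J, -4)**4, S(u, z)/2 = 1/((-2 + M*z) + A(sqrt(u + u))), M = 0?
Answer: -1943656/27 + 428032*sqrt(22)/27 ≈ 2370.1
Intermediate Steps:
A(n) = -n/2
S(u, z) = 2/(-2 - sqrt(2)*sqrt(u)/2) (S(u, z) = 2/((-2 + 0*z) - sqrt(u + u)/2) = 2/((-2 + 0) - sqrt(2)*sqrt(u)/2) = 2/(-2 - sqrt(2)*sqrt(u)/2))
L(J) = 256/(4 + sqrt(2)*sqrt(J))**4 (L(J) = (-4/(4 + sqrt(2)*sqrt(J)))**4 = 256/(4 + sqrt(2)*sqrt(J))**4)
-132*(L(11) - 18) = -132*(256/(4 + sqrt(2)*sqrt(11))**4 - 18) = -132*(256/(4 + sqrt(22))**4 - 18) = -132*(-18 + 256/(4 + sqrt(22))**4) = 2376 - 33792/(4 + sqrt(22))**4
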